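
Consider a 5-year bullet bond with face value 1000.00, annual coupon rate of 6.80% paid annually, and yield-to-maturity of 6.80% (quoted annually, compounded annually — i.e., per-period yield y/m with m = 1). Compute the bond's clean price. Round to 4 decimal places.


Coupon per period c = face * coupon_rate / m = 68.000000
Periods per year m = 1; per-period yield y/m = 0.068000
Number of cashflows N = 5
Cashflows (t years, CF_t, discount factor 1/(1+y/m)^(m*t), PV):
  t = 1.0000: CF_t = 68.000000, DF = 0.936330, PV = 63.670412
  t = 2.0000: CF_t = 68.000000, DF = 0.876713, PV = 59.616491
  t = 3.0000: CF_t = 68.000000, DF = 0.820892, PV = 55.820684
  t = 4.0000: CF_t = 68.000000, DF = 0.768626, PV = 52.266558
  t = 5.0000: CF_t = 1068.000000, DF = 0.719687, PV = 768.625855
Price P = sum_t PV_t = 1000.000000

Answer: Price = 1000.0000


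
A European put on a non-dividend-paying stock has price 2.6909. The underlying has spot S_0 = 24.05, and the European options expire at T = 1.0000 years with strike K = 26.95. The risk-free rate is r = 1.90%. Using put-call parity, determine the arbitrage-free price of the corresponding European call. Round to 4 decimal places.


Put-call parity: C - P = S_0 * exp(-qT) - K * exp(-rT).
S_0 * exp(-qT) = 24.0500 * 1.00000000 = 24.05000000
K * exp(-rT) = 26.9500 * 0.98117936 = 26.44278381
C = P + S*exp(-qT) - K*exp(-rT)
C = 2.6909 + 24.05000000 - 26.44278381 = 0.2981

Answer: Call price = 0.2981


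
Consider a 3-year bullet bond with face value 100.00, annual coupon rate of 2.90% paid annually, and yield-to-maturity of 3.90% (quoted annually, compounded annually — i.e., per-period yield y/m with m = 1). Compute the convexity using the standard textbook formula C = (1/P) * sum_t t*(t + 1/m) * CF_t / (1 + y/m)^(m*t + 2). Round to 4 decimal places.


Answer: Convexity = 10.6965

Derivation:
Coupon per period c = face * coupon_rate / m = 2.900000
Periods per year m = 1; per-period yield y/m = 0.039000
Number of cashflows N = 3
Cashflows (t years, CF_t, discount factor 1/(1+y/m)^(m*t), PV):
  t = 1.0000: CF_t = 2.900000, DF = 0.962464, PV = 2.791145
  t = 2.0000: CF_t = 2.900000, DF = 0.926337, PV = 2.686377
  t = 3.0000: CF_t = 102.900000, DF = 0.891566, PV = 91.742112
Price P = sum_t PV_t = 97.219634
Convexity numerator sum_t t*(t + 1/m) * CF_t / (1+y/m)^(m*t + 2):
  t = 1.0000: term = 5.171081
  t = 2.0000: term = 14.930937
  t = 3.0000: term = 1019.809100
Convexity = (1/P) * sum = 1039.911118 / 97.219634 = 10.696513


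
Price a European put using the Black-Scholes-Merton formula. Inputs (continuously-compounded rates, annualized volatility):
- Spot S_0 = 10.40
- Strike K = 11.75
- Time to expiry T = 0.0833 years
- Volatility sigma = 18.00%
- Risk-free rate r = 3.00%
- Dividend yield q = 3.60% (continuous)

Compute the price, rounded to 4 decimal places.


Answer: Price = 1.3536

Derivation:
d1 = (ln(S/K) + (r - q + 0.5*sigma^2) * T) / (sigma * sqrt(T)) = -2.33291889
d2 = d1 - sigma * sqrt(T) = -2.38487002
exp(-rT) = 0.99750412; exp(-qT) = 0.99700569
P = K * exp(-rT) * N(-d2) - S_0 * exp(-qT) * N(-d1)
N(-d1) = 0.99017380; N(-d2) = 0.99145742
P = 11.7500 * 0.99750412 * 0.99145742 - 10.4000 * 0.99700569 * 0.99017380 = 1.3536


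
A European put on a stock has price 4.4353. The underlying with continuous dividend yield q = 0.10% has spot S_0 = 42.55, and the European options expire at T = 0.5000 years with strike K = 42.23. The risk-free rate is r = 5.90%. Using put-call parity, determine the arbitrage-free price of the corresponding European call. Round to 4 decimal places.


Answer: Call price = 5.9616

Derivation:
Put-call parity: C - P = S_0 * exp(-qT) - K * exp(-rT).
S_0 * exp(-qT) = 42.5500 * 0.99950012 = 42.52873032
K * exp(-rT) = 42.2300 * 0.97093088 = 41.00241096
C = P + S*exp(-qT) - K*exp(-rT)
C = 4.4353 + 42.52873032 - 41.00241096 = 5.9616


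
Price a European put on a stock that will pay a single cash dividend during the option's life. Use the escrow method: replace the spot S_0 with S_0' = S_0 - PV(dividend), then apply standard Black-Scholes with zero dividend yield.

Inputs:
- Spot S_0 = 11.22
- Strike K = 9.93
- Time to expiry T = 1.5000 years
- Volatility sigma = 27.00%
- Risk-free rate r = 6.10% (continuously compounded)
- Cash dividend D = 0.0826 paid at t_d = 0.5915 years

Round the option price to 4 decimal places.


Answer: Price = 0.5344

Derivation:
PV(D) = D * exp(-r * t_d) = 0.0826 * 0.96456168 = 0.07967279
S_0' = S_0 - PV(D) = 11.2200 - 0.07967279 = 11.14032721
d1 = (ln(S_0'/K) + (r + sigma^2/2)*T) / (sigma*sqrt(T)) = 0.78984289
d2 = d1 - sigma*sqrt(T) = 0.45916178
exp(-rT) = 0.91256132
N(-d1) = 0.21480976; N(-d2) = 0.32305900
P = K * exp(-rT) * N(-d2) - S_0' * N(-d1) = 9.9300 * 0.91256132 * 0.32305900 - 11.14032721 * 0.21480976 = 0.5344


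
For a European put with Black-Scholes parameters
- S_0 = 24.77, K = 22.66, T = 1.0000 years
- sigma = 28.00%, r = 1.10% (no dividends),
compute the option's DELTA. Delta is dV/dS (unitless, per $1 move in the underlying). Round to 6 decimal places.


d1 = 0.4972570996; d2 = 0.2172570996
phi(d1) = 0.3525471719; exp(-qT) = 1.0000000000; exp(-rT) = 0.9890602788
N(-d1) = 0.3095038801
Delta = -exp(-qT) * N(-d1) = -1.0000000000 * 0.3095038801 = -0.309504

Answer: Delta = -0.309504


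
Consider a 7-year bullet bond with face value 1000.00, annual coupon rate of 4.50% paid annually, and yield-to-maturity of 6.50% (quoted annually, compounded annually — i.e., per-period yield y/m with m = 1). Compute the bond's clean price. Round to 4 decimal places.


Coupon per period c = face * coupon_rate / m = 45.000000
Periods per year m = 1; per-period yield y/m = 0.065000
Number of cashflows N = 7
Cashflows (t years, CF_t, discount factor 1/(1+y/m)^(m*t), PV):
  t = 1.0000: CF_t = 45.000000, DF = 0.938967, PV = 42.253521
  t = 2.0000: CF_t = 45.000000, DF = 0.881659, PV = 39.674668
  t = 3.0000: CF_t = 45.000000, DF = 0.827849, PV = 37.253209
  t = 4.0000: CF_t = 45.000000, DF = 0.777323, PV = 34.979539
  t = 5.0000: CF_t = 45.000000, DF = 0.729881, PV = 32.844638
  t = 6.0000: CF_t = 45.000000, DF = 0.685334, PV = 30.840035
  t = 7.0000: CF_t = 1045.000000, DF = 0.643506, PV = 672.463995
Price P = sum_t PV_t = 890.309605

Answer: Price = 890.3096


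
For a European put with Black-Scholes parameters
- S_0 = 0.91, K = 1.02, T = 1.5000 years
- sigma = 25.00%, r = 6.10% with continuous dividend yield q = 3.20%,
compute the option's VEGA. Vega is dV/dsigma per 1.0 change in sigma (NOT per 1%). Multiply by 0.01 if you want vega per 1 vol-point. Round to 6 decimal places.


Answer: Vega = 0.422519

Derivation:
d1 = -0.0775289853; d2 = -0.3837152031
phi(d1) = 0.3977451104; exp(-qT) = 0.9531337871; exp(-rT) = 0.9125613162
Vega = S * exp(-qT) * phi(d1) * sqrt(T) = 0.9100 * 0.9531337871 * 0.3977451104 * 1.2247448714 = 0.422519


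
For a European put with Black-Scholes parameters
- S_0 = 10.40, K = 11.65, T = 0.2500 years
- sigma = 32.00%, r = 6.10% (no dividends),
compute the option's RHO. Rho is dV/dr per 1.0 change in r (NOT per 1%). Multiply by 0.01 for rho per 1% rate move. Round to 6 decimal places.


d1 = -0.5340648367; d2 = -0.6940648367
phi(d1) = 0.3459188192; exp(-qT) = 1.0000000000; exp(-rT) = 0.9848656924
N(-d2) = 0.7561792254
Rho = -K*T*exp(-rT)*N(-d2) = -11.6500 * 0.2500 * 0.9848656924 * 0.7561792254 = -2.169041

Answer: Rho = -2.169041


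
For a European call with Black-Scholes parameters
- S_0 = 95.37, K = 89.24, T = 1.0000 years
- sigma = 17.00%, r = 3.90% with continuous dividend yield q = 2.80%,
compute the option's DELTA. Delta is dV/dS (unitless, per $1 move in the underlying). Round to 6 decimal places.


Answer: Delta = 0.686091

Derivation:
d1 = 0.5404982002; d2 = 0.3704982002
phi(d1) = 0.3447252054; exp(-qT) = 0.9723883668; exp(-rT) = 0.9617507091
N(d1) = 0.7055732491
Delta = exp(-qT) * N(d1) = 0.9723883668 * 0.7055732491 = 0.686091


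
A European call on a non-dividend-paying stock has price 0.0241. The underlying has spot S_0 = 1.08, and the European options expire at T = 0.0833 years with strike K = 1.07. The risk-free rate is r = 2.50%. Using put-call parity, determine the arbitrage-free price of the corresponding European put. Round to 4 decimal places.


Answer: Put price = 0.0119

Derivation:
Put-call parity: C - P = S_0 * exp(-qT) - K * exp(-rT).
S_0 * exp(-qT) = 1.0800 * 1.00000000 = 1.08000000
K * exp(-rT) = 1.0700 * 0.99791967 = 1.06777404
P = C - S*exp(-qT) + K*exp(-rT)
P = 0.0241 - 1.08000000 + 1.06777404 = 0.0119


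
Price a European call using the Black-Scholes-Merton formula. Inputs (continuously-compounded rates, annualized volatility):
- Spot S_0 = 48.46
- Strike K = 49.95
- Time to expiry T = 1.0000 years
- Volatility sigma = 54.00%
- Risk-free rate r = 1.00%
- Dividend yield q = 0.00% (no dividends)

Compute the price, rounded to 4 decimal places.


Answer: Price = 9.9306

Derivation:
d1 = (ln(S/K) + (r - q + 0.5*sigma^2) * T) / (sigma * sqrt(T)) = 0.23243743
d2 = d1 - sigma * sqrt(T) = -0.30756257
exp(-rT) = 0.99004983; exp(-qT) = 1.00000000
C = S_0 * exp(-qT) * N(d1) - K * exp(-rT) * N(d2)
N(d1) = 0.59190086; N(d2) = 0.37920760
C = 48.4600 * 1.00000000 * 0.59190086 - 49.9500 * 0.99004983 * 0.37920760 = 9.9306


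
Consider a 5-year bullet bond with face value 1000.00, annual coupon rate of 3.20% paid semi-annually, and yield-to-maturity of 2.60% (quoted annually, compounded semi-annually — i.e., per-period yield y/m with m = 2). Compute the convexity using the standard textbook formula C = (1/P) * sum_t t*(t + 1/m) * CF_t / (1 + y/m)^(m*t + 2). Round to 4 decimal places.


Coupon per period c = face * coupon_rate / m = 16.000000
Periods per year m = 2; per-period yield y/m = 0.013000
Number of cashflows N = 10
Cashflows (t years, CF_t, discount factor 1/(1+y/m)^(m*t), PV):
  t = 0.5000: CF_t = 16.000000, DF = 0.987167, PV = 15.794669
  t = 1.0000: CF_t = 16.000000, DF = 0.974498, PV = 15.591974
  t = 1.5000: CF_t = 16.000000, DF = 0.961992, PV = 15.391879
  t = 2.0000: CF_t = 16.000000, DF = 0.949647, PV = 15.194353
  t = 2.5000: CF_t = 16.000000, DF = 0.937460, PV = 14.999361
  t = 3.0000: CF_t = 16.000000, DF = 0.925429, PV = 14.806872
  t = 3.5000: CF_t = 16.000000, DF = 0.913553, PV = 14.616853
  t = 4.0000: CF_t = 16.000000, DF = 0.901829, PV = 14.429272
  t = 4.5000: CF_t = 16.000000, DF = 0.890256, PV = 14.244099
  t = 5.0000: CF_t = 1016.000000, DF = 0.878831, PV = 892.892663
Price P = sum_t PV_t = 1027.961994
Convexity numerator sum_t t*(t + 1/m) * CF_t / (1+y/m)^(m*t + 2):
  t = 0.5000: term = 7.695940
  t = 1.0000: term = 22.791529
  t = 1.5000: term = 44.998083
  t = 2.0000: term = 74.034358
  t = 2.5000: term = 109.626394
  t = 3.0000: term = 151.507356
  t = 3.5000: term = 199.417382
  t = 4.0000: term = 253.103432
  t = 4.5000: term = 312.319141
  t = 5.0000: term = 23928.366802
Convexity = (1/P) * sum = 25103.860417 / 1027.961994 = 24.421001

Answer: Convexity = 24.4210


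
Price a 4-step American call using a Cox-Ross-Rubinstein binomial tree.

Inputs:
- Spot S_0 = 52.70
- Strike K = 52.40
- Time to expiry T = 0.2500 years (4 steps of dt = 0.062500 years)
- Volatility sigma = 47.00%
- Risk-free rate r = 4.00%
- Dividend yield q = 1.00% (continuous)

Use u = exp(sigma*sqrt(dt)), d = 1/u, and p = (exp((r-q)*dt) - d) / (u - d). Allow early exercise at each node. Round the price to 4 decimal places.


Answer: Price = V(0,0) = 4.9979

Derivation:
dt = T/N = 0.062500
u = exp(sigma*sqrt(dt)) = 1.124682; d = 1/u = 0.889141
p = (exp((r-q)*dt) - d) / (u - d) = 0.478627
Discount per step: exp(-r*dt) = 0.997503
Stock lattice S(k, i) with i counting down-moves:
  k=0: S(0,0) = 52.7000
  k=1: S(1,0) = 59.2707; S(1,1) = 46.8577
  k=2: S(2,0) = 66.6607; S(2,1) = 52.7000; S(2,2) = 41.6631
  k=3: S(3,0) = 74.9721; S(3,1) = 59.2707; S(3,2) = 46.8577; S(3,3) = 37.0443
  k=4: S(4,0) = 84.3197; S(4,1) = 66.6607; S(4,2) = 52.7000; S(4,3) = 41.6631; S(4,4) = 32.9376
Terminal payoffs V(N, i) = max(S_T - K, 0):
  V(4,0) = 31.919694; V(4,1) = 14.260692; V(4,2) = 0.300000; V(4,3) = 0.000000; V(4,4) = 0.000000
Backward induction: V(k, i) = exp(-r*dt) * [p * V(k+1, i) + (1-p) * V(k+1, i+1)]; then take max(V_cont, immediate exercise) for American.
  V(3,0) = exp(-r*dt) * [p*31.919694 + (1-p)*14.260692] = 22.656049; exercise = 22.572056; V(3,0) = max -> 22.656049
  V(3,1) = exp(-r*dt) * [p*14.260692 + (1-p)*0.300000] = 6.964526; exercise = 6.870722; V(3,1) = max -> 6.964526
  V(3,2) = exp(-r*dt) * [p*0.300000 + (1-p)*0.000000] = 0.143229; exercise = 0.000000; V(3,2) = max -> 0.143229
  V(3,3) = exp(-r*dt) * [p*0.000000 + (1-p)*0.000000] = 0.000000; exercise = 0.000000; V(3,3) = max -> 0.000000
  V(2,0) = exp(-r*dt) * [p*22.656049 + (1-p)*6.964526] = 14.438764; exercise = 14.260692; V(2,0) = max -> 14.438764
  V(2,1) = exp(-r*dt) * [p*6.964526 + (1-p)*0.143229] = 3.399574; exercise = 0.300000; V(2,1) = max -> 3.399574
  V(2,2) = exp(-r*dt) * [p*0.143229 + (1-p)*0.000000] = 0.068382; exercise = 0.000000; V(2,2) = max -> 0.068382
  V(1,0) = exp(-r*dt) * [p*14.438764 + (1-p)*3.399574] = 8.661543; exercise = 6.870722; V(1,0) = max -> 8.661543
  V(1,1) = exp(-r*dt) * [p*3.399574 + (1-p)*0.068382] = 1.658627; exercise = 0.000000; V(1,1) = max -> 1.658627
  V(0,0) = exp(-r*dt) * [p*8.661543 + (1-p)*1.658627] = 4.997899; exercise = 0.300000; V(0,0) = max -> 4.997899


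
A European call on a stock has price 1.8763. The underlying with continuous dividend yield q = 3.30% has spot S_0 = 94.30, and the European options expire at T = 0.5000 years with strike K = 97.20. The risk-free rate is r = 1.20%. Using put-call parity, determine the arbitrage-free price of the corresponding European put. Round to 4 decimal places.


Put-call parity: C - P = S_0 * exp(-qT) - K * exp(-rT).
S_0 * exp(-qT) = 94.3000 * 0.98363538 = 92.75681628
K * exp(-rT) = 97.2000 * 0.99401796 = 96.61854611
P = C - S*exp(-qT) + K*exp(-rT)
P = 1.8763 - 92.75681628 + 96.61854611 = 5.7380

Answer: Put price = 5.7380


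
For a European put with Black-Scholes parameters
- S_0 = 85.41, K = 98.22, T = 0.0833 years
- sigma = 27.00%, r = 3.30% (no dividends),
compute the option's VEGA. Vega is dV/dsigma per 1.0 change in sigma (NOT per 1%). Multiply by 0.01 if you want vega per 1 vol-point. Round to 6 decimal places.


Answer: Vega = 2.244022

Derivation:
d1 = -1.7190705108; d2 = -1.7969972071
phi(d1) = 0.0910323589; exp(-qT) = 1.0000000000; exp(-rT) = 0.9972548748
Vega = S * exp(-qT) * phi(d1) * sqrt(T) = 85.4100 * 1.0000000000 * 0.0910323589 * 0.2886173938 = 2.244022


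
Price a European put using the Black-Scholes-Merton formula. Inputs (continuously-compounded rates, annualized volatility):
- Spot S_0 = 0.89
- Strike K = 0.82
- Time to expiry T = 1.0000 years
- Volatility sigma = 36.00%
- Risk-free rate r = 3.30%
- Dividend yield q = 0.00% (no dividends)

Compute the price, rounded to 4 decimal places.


d1 = (ln(S/K) + (r - q + 0.5*sigma^2) * T) / (sigma * sqrt(T)) = 0.49921423
d2 = d1 - sigma * sqrt(T) = 0.13921423
exp(-rT) = 0.96753856; exp(-qT) = 1.00000000
P = K * exp(-rT) * N(-d2) - S_0 * exp(-qT) * N(-d1)
N(-d1) = 0.30881424; N(-d2) = 0.44464043
P = 0.8200 * 0.96753856 * 0.44464043 - 0.8900 * 1.00000000 * 0.30881424 = 0.0779

Answer: Price = 0.0779


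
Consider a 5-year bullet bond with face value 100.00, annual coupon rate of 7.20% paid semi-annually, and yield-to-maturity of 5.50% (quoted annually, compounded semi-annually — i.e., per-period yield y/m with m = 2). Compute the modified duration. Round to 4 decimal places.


Answer: Modified duration = 4.2001

Derivation:
Coupon per period c = face * coupon_rate / m = 3.600000
Periods per year m = 2; per-period yield y/m = 0.027500
Number of cashflows N = 10
Cashflows (t years, CF_t, discount factor 1/(1+y/m)^(m*t), PV):
  t = 0.5000: CF_t = 3.600000, DF = 0.973236, PV = 3.503650
  t = 1.0000: CF_t = 3.600000, DF = 0.947188, PV = 3.409878
  t = 1.5000: CF_t = 3.600000, DF = 0.921838, PV = 3.318616
  t = 2.0000: CF_t = 3.600000, DF = 0.897166, PV = 3.229797
  t = 2.5000: CF_t = 3.600000, DF = 0.873154, PV = 3.143354
  t = 3.0000: CF_t = 3.600000, DF = 0.849785, PV = 3.059226
  t = 3.5000: CF_t = 3.600000, DF = 0.827041, PV = 2.977349
  t = 4.0000: CF_t = 3.600000, DF = 0.804906, PV = 2.897663
  t = 4.5000: CF_t = 3.600000, DF = 0.783364, PV = 2.820110
  t = 5.0000: CF_t = 103.600000, DF = 0.762398, PV = 78.984423
Price P = sum_t PV_t = 107.344065
First compute Macaulay numerator sum_t t * PV_t:
  t * PV_t at t = 0.5000: 1.751825
  t * PV_t at t = 1.0000: 3.409878
  t * PV_t at t = 1.5000: 4.977924
  t * PV_t at t = 2.0000: 6.459593
  t * PV_t at t = 2.5000: 7.858386
  t * PV_t at t = 3.0000: 9.177677
  t * PV_t at t = 3.5000: 10.420720
  t * PV_t at t = 4.0000: 11.590651
  t * PV_t at t = 4.5000: 12.690494
  t * PV_t at t = 5.0000: 394.922115
Macaulay duration D = 463.259264 / 107.344065 = 4.315649
Modified duration = D / (1 + y/m) = 4.315649 / (1 + 0.027500) = 4.200145


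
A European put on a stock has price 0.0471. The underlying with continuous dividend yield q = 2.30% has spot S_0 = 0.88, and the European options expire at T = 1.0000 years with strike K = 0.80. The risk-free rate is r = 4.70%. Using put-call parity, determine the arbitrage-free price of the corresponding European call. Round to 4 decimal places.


Put-call parity: C - P = S_0 * exp(-qT) - K * exp(-rT).
S_0 * exp(-qT) = 0.8800 * 0.97726248 = 0.85999099
K * exp(-rT) = 0.8000 * 0.95408740 = 0.76326992
C = P + S*exp(-qT) - K*exp(-rT)
C = 0.0471 + 0.85999099 - 0.76326992 = 0.1438

Answer: Call price = 0.1438


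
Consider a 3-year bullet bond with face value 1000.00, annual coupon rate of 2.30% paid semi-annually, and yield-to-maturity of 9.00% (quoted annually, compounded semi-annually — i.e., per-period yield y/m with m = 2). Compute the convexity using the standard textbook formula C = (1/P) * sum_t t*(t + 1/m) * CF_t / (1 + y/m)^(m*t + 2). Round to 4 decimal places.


Answer: Convexity = 9.2154

Derivation:
Coupon per period c = face * coupon_rate / m = 11.500000
Periods per year m = 2; per-period yield y/m = 0.045000
Number of cashflows N = 6
Cashflows (t years, CF_t, discount factor 1/(1+y/m)^(m*t), PV):
  t = 0.5000: CF_t = 11.500000, DF = 0.956938, PV = 11.004785
  t = 1.0000: CF_t = 11.500000, DF = 0.915730, PV = 10.530894
  t = 1.5000: CF_t = 11.500000, DF = 0.876297, PV = 10.077411
  t = 2.0000: CF_t = 11.500000, DF = 0.838561, PV = 9.643455
  t = 2.5000: CF_t = 11.500000, DF = 0.802451, PV = 9.228187
  t = 3.0000: CF_t = 1011.500000, DF = 0.767896, PV = 776.726539
Price P = sum_t PV_t = 827.211272
Convexity numerator sum_t t*(t + 1/m) * CF_t / (1+y/m)^(m*t + 2):
  t = 0.5000: term = 5.038705
  t = 1.0000: term = 14.465183
  t = 1.5000: term = 27.684561
  t = 2.0000: term = 44.154005
  t = 2.5000: term = 63.378954
  t = 3.0000: term = 7468.353437
Convexity = (1/P) * sum = 7623.074846 / 827.211272 = 9.215390


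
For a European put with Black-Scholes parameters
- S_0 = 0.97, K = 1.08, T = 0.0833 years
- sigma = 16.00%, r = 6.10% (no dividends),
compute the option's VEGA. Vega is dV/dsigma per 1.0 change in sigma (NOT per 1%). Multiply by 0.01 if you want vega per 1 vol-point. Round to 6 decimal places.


Answer: Vega = 0.010084

Derivation:
d1 = -2.1930571147; d2 = -2.2392358977
phi(d1) = 0.0360197353; exp(-qT) = 1.0000000000; exp(-rT) = 0.9949315880
Vega = S * exp(-qT) * phi(d1) * sqrt(T) = 0.9700 * 1.0000000000 * 0.0360197353 * 0.2886173938 = 0.010084


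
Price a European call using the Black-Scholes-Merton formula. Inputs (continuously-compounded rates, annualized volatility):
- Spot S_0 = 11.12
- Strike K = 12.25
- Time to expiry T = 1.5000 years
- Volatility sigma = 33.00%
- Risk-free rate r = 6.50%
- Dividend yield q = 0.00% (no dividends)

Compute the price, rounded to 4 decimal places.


Answer: Price = 1.7842

Derivation:
d1 = (ln(S/K) + (r - q + 0.5*sigma^2) * T) / (sigma * sqrt(T)) = 0.20386275
d2 = d1 - sigma * sqrt(T) = -0.20030306
exp(-rT) = 0.90710234; exp(-qT) = 1.00000000
C = S_0 * exp(-qT) * N(d1) - K * exp(-rT) * N(d2)
N(d1) = 0.58076962; N(d2) = 0.42062178
C = 11.1200 * 1.00000000 * 0.58076962 - 12.2500 * 0.90710234 * 0.42062178 = 1.7842


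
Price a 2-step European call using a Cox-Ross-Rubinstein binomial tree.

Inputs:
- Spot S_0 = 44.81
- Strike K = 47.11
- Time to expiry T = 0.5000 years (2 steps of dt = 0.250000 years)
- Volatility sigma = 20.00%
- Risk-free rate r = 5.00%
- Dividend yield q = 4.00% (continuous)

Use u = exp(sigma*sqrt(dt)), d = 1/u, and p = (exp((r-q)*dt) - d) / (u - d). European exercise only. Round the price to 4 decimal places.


dt = T/N = 0.250000
u = exp(sigma*sqrt(dt)) = 1.105171; d = 1/u = 0.904837
p = (exp((r-q)*dt) - d) / (u - d) = 0.487516
Discount per step: exp(-r*dt) = 0.987578
Stock lattice S(k, i) with i counting down-moves:
  k=0: S(0,0) = 44.8100
  k=1: S(1,0) = 49.5227; S(1,1) = 40.5458
  k=2: S(2,0) = 54.7311; S(2,1) = 44.8100; S(2,2) = 36.6873
Terminal payoffs V(N, i) = max(S_T - K, 0):
  V(2,0) = 7.621058; V(2,1) = 0.000000; V(2,2) = 0.000000
Backward induction: V(k, i) = exp(-r*dt) * [p * V(k+1, i) + (1-p) * V(k+1, i+1)].
  V(1,0) = exp(-r*dt) * [p*7.621058 + (1-p)*0.000000] = 3.669231
  V(1,1) = exp(-r*dt) * [p*0.000000 + (1-p)*0.000000] = 0.000000
  V(0,0) = exp(-r*dt) * [p*3.669231 + (1-p)*0.000000] = 1.766587

Answer: Price = V(0,0) = 1.7666


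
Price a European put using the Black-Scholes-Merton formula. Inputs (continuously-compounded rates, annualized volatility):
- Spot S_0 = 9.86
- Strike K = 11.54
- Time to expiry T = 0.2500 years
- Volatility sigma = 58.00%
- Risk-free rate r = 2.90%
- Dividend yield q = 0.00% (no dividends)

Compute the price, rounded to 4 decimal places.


d1 = (ln(S/K) + (r - q + 0.5*sigma^2) * T) / (sigma * sqrt(T)) = -0.37252791
d2 = d1 - sigma * sqrt(T) = -0.66252791
exp(-rT) = 0.99277622; exp(-qT) = 1.00000000
P = K * exp(-rT) * N(-d2) - S_0 * exp(-qT) * N(-d1)
N(-d1) = 0.64525008; N(-d2) = 0.74618352
P = 11.5400 * 0.99277622 * 0.74618352 - 9.8600 * 1.00000000 * 0.64525008 = 2.1866

Answer: Price = 2.1866


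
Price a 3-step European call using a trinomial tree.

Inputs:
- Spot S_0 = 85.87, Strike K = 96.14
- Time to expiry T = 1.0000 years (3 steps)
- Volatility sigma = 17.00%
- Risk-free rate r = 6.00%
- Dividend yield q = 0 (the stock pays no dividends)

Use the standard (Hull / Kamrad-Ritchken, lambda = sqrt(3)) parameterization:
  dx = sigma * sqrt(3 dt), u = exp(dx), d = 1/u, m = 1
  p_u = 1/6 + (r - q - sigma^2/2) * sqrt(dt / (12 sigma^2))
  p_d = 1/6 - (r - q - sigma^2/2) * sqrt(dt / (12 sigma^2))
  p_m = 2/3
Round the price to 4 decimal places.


Answer: Price = V(0,0) = 4.0615

Derivation:
dt = T/N = 0.333333; dx = sigma*sqrt(3*dt) = 0.170000
u = exp(dx) = 1.185305; d = 1/u = 0.843665
p_u = 0.211324, p_m = 0.666667, p_d = 0.122010
Discount per step: exp(-r*dt) = 0.980199
Stock lattice S(k, j) with j the centered position index:
  k=0: S(0,+0) = 85.8700
  k=1: S(1,-1) = 72.4455; S(1,+0) = 85.8700; S(1,+1) = 101.7821
  k=2: S(2,-2) = 61.1197; S(2,-1) = 72.4455; S(2,+0) = 85.8700; S(2,+1) = 101.7821; S(2,+2) = 120.6428
  k=3: S(3,-3) = 51.5646; S(3,-2) = 61.1197; S(3,-1) = 72.4455; S(3,+0) = 85.8700; S(3,+1) = 101.7821; S(3,+2) = 120.6428; S(3,+3) = 142.9986
Terminal payoffs V(N, j) = max(S_T - K, 0):
  V(3,-3) = 0.000000; V(3,-2) = 0.000000; V(3,-1) = 0.000000; V(3,+0) = 0.000000; V(3,+1) = 5.642128; V(3,+2) = 24.502850; V(3,+3) = 46.858555
Backward induction: V(k, j) = exp(-r*dt) * [p_u * V(k+1, j+1) + p_m * V(k+1, j) + p_d * V(k+1, j-1)]
  V(2,-2) = exp(-r*dt) * [p_u*0.000000 + p_m*0.000000 + p_d*0.000000] = 0.000000
  V(2,-1) = exp(-r*dt) * [p_u*0.000000 + p_m*0.000000 + p_d*0.000000] = 0.000000
  V(2,+0) = exp(-r*dt) * [p_u*5.642128 + p_m*0.000000 + p_d*0.000000] = 1.168705
  V(2,+1) = exp(-r*dt) * [p_u*24.502850 + p_m*5.642128 + p_d*0.000000] = 8.762434
  V(2,+2) = exp(-r*dt) * [p_u*46.858555 + p_m*24.502850 + p_d*5.642128] = 26.392774
  V(1,-1) = exp(-r*dt) * [p_u*1.168705 + p_m*0.000000 + p_d*0.000000] = 0.242084
  V(1,+0) = exp(-r*dt) * [p_u*8.762434 + p_m*1.168705 + p_d*0.000000] = 2.578751
  V(1,+1) = exp(-r*dt) * [p_u*26.392774 + p_m*8.762434 + p_d*1.168705] = 11.332695
  V(0,+0) = exp(-r*dt) * [p_u*11.332695 + p_m*2.578751 + p_d*0.242084] = 4.061521


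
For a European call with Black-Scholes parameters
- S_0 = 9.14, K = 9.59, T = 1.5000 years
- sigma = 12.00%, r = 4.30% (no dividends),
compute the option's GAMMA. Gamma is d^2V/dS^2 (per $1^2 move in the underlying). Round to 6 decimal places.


d1 = 0.1853412985; d2 = 0.0383719139
phi(d1) = 0.3921486775; exp(-qT) = 1.0000000000; exp(-rT) = 0.9375361143
Gamma = exp(-qT) * phi(d1) / (S * sigma * sqrt(T)) = 1.0000000000 * 0.3921486775 / (9.1400 * 0.1200 * 1.2247448714) = 0.291929

Answer: Gamma = 0.291929


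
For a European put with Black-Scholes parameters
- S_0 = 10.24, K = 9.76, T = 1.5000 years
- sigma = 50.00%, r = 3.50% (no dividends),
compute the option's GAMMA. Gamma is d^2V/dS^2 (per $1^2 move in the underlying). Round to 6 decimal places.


d1 = 0.4703170855; d2 = -0.1420553502
phi(d1) = 0.3571720739; exp(-qT) = 1.0000000000; exp(-rT) = 0.9488543211
Gamma = exp(-qT) * phi(d1) / (S * sigma * sqrt(T)) = 1.0000000000 * 0.3571720739 / (10.2400 * 0.5000 * 1.2247448714) = 0.056959

Answer: Gamma = 0.056959


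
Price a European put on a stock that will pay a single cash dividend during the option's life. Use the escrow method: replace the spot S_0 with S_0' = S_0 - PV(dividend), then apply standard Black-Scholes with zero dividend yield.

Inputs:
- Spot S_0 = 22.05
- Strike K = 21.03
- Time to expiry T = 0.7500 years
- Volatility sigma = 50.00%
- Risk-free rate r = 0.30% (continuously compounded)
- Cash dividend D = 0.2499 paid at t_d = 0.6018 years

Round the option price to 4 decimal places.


PV(D) = D * exp(-r * t_d) = 0.2499 * 0.99819623 = 0.24944924
S_0' = S_0 - PV(D) = 22.0500 - 0.24944924 = 21.80055076
d1 = (ln(S_0'/K) + (r + sigma^2/2)*T) / (sigma*sqrt(T)) = 0.30480686
d2 = d1 - sigma*sqrt(T) = -0.12820584
exp(-rT) = 0.99775253
N(-d1) = 0.38025663; N(-d2) = 0.55100696
P = K * exp(-rT) * N(-d2) - S_0' * N(-d1) = 21.0300 * 0.99775253 * 0.55100696 - 21.80055076 * 0.38025663 = 3.2718

Answer: Price = 3.2718


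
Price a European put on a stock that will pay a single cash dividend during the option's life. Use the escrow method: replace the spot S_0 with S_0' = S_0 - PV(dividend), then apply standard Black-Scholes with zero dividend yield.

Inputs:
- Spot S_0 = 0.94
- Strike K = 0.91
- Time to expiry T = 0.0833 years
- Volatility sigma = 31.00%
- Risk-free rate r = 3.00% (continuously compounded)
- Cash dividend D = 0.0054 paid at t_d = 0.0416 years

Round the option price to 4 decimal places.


Answer: Price = 0.0212

Derivation:
PV(D) = D * exp(-r * t_d) = 0.0054 * 0.99875278 = 0.00539327
S_0' = S_0 - PV(D) = 0.9400 - 0.00539327 = 0.93460673
d1 = (ln(S_0'/K) + (r + sigma^2/2)*T) / (sigma*sqrt(T)) = 0.37087611
d2 = d1 - sigma*sqrt(T) = 0.28140472
exp(-rT) = 0.99750412
N(-d1) = 0.35536490; N(-d2) = 0.38920000
P = K * exp(-rT) * N(-d2) - S_0' * N(-d1) = 0.9100 * 0.99750412 * 0.38920000 - 0.93460673 * 0.35536490 = 0.0212


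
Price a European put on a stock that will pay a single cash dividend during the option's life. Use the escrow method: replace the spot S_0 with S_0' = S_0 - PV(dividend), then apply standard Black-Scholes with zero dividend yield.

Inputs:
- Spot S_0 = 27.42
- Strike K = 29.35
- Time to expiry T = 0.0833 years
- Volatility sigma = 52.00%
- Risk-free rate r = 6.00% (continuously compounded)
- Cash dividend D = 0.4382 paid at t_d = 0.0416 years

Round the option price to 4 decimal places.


PV(D) = D * exp(-r * t_d) = 0.4382 * 0.99750711 = 0.43710762
S_0' = S_0 - PV(D) = 27.4200 - 0.43710762 = 26.98289238
d1 = (ln(S_0'/K) + (r + sigma^2/2)*T) / (sigma*sqrt(T)) = -0.45195139
d2 = d1 - sigma*sqrt(T) = -0.60203243
exp(-rT) = 0.99501447
N(-d1) = 0.67434800; N(-d2) = 0.72642373
P = K * exp(-rT) * N(-d2) - S_0' * N(-d1) = 29.3500 * 0.99501447 * 0.72642373 - 26.98289238 * 0.67434800 = 3.0184

Answer: Price = 3.0184


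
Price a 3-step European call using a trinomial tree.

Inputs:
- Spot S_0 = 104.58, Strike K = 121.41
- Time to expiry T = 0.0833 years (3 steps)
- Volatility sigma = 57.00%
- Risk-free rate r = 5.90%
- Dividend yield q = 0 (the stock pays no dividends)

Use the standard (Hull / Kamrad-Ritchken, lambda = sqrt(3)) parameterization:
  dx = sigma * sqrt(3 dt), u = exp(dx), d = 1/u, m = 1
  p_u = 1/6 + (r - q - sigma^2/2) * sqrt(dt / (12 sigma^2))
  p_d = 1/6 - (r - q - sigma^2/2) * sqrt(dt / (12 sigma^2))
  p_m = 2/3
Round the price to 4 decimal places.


dt = T/N = 0.027767; dx = sigma*sqrt(3*dt) = 0.164512
u = exp(dx) = 1.178818; d = 1/u = 0.848308
p_u = 0.157936, p_m = 0.666667, p_d = 0.175397
Discount per step: exp(-r*dt) = 0.998363
Stock lattice S(k, j) with j the centered position index:
  k=0: S(0,+0) = 104.5800
  k=1: S(1,-1) = 88.7160; S(1,+0) = 104.5800; S(1,+1) = 123.2807
  k=2: S(2,-2) = 75.2585; S(2,-1) = 88.7160; S(2,+0) = 104.5800; S(2,+1) = 123.2807; S(2,+2) = 145.3255
  k=3: S(3,-3) = 63.8423; S(3,-2) = 75.2585; S(3,-1) = 88.7160; S(3,+0) = 104.5800; S(3,+1) = 123.2807; S(3,+2) = 145.3255; S(3,+3) = 171.3123
Terminal payoffs V(N, j) = max(S_T - K, 0):
  V(3,-3) = 0.000000; V(3,-2) = 0.000000; V(3,-1) = 0.000000; V(3,+0) = 0.000000; V(3,+1) = 1.870746; V(3,+2) = 23.915515; V(3,+3) = 49.902277
Backward induction: V(k, j) = exp(-r*dt) * [p_u * V(k+1, j+1) + p_m * V(k+1, j) + p_d * V(k+1, j-1)]
  V(2,-2) = exp(-r*dt) * [p_u*0.000000 + p_m*0.000000 + p_d*0.000000] = 0.000000
  V(2,-1) = exp(-r*dt) * [p_u*0.000000 + p_m*0.000000 + p_d*0.000000] = 0.000000
  V(2,+0) = exp(-r*dt) * [p_u*1.870746 + p_m*0.000000 + p_d*0.000000] = 0.294975
  V(2,+1) = exp(-r*dt) * [p_u*23.915515 + p_m*1.870746 + p_d*0.000000] = 5.016070
  V(2,+2) = exp(-r*dt) * [p_u*49.902277 + p_m*23.915515 + p_d*1.870746] = 24.113650
  V(1,-1) = exp(-r*dt) * [p_u*0.294975 + p_m*0.000000 + p_d*0.000000] = 0.046511
  V(1,+0) = exp(-r*dt) * [p_u*5.016070 + p_m*0.294975 + p_d*0.000000] = 0.987252
  V(1,+1) = exp(-r*dt) * [p_u*24.113650 + p_m*5.016070 + p_d*0.294975] = 7.192416
  V(0,+0) = exp(-r*dt) * [p_u*7.192416 + p_m*0.987252 + p_d*0.046511] = 1.799320

Answer: Price = V(0,0) = 1.7993


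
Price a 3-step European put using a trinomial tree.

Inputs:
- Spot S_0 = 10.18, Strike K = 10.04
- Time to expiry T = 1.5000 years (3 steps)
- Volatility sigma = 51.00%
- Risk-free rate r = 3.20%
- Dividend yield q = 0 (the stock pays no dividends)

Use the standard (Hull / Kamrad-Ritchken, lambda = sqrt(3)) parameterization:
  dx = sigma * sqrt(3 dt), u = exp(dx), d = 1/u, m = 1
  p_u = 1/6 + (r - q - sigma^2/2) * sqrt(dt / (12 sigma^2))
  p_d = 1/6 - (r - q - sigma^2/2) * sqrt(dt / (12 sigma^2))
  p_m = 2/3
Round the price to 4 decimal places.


Answer: Price = V(0,0) = 1.9178

Derivation:
dt = T/N = 0.500000; dx = sigma*sqrt(3*dt) = 0.624620
u = exp(dx) = 1.867536; d = 1/u = 0.535465
p_u = 0.127423, p_m = 0.666667, p_d = 0.205911
Discount per step: exp(-r*dt) = 0.984127
Stock lattice S(k, j) with j the centered position index:
  k=0: S(0,+0) = 10.1800
  k=1: S(1,-1) = 5.4510; S(1,+0) = 10.1800; S(1,+1) = 19.0115
  k=2: S(2,-2) = 2.9188; S(2,-1) = 5.4510; S(2,+0) = 10.1800; S(2,+1) = 19.0115; S(2,+2) = 35.5047
  k=3: S(3,-3) = 1.5629; S(3,-2) = 2.9188; S(3,-1) = 5.4510; S(3,+0) = 10.1800; S(3,+1) = 19.0115; S(3,+2) = 35.5047; S(3,+3) = 66.3063
Terminal payoffs V(N, j) = max(K - S_T, 0):
  V(3,-3) = 8.477065; V(3,-2) = 7.121163; V(3,-1) = 4.588967; V(3,+0) = 0.000000; V(3,+1) = 0.000000; V(3,+2) = 0.000000; V(3,+3) = 0.000000
Backward induction: V(k, j) = exp(-r*dt) * [p_u * V(k+1, j+1) + p_m * V(k+1, j) + p_d * V(k+1, j-1)]
  V(2,-2) = exp(-r*dt) * [p_u*4.588967 + p_m*7.121163 + p_d*8.477065] = 6.965356
  V(2,-1) = exp(-r*dt) * [p_u*0.000000 + p_m*4.588967 + p_d*7.121163] = 4.453800
  V(2,+0) = exp(-r*dt) * [p_u*0.000000 + p_m*0.000000 + p_d*4.588967] = 0.929918
  V(2,+1) = exp(-r*dt) * [p_u*0.000000 + p_m*0.000000 + p_d*0.000000] = 0.000000
  V(2,+2) = exp(-r*dt) * [p_u*0.000000 + p_m*0.000000 + p_d*0.000000] = 0.000000
  V(1,-1) = exp(-r*dt) * [p_u*0.929918 + p_m*4.453800 + p_d*6.965356] = 4.450158
  V(1,+0) = exp(-r*dt) * [p_u*0.000000 + p_m*0.929918 + p_d*4.453800] = 1.512633
  V(1,+1) = exp(-r*dt) * [p_u*0.000000 + p_m*0.000000 + p_d*0.929918] = 0.188441
  V(0,+0) = exp(-r*dt) * [p_u*0.188441 + p_m*1.512633 + p_d*4.450158] = 1.917836


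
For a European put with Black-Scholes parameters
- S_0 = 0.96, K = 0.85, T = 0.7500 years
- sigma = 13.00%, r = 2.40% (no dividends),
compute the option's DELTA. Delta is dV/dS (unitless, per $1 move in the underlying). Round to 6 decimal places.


d1 = 1.2971233899; d2 = 1.1845400874
phi(d1) = 0.1720099289; exp(-qT) = 1.0000000000; exp(-rT) = 0.9821610324
N(-d1) = 0.0972943674
Delta = -exp(-qT) * N(-d1) = -1.0000000000 * 0.0972943674 = -0.097294

Answer: Delta = -0.097294


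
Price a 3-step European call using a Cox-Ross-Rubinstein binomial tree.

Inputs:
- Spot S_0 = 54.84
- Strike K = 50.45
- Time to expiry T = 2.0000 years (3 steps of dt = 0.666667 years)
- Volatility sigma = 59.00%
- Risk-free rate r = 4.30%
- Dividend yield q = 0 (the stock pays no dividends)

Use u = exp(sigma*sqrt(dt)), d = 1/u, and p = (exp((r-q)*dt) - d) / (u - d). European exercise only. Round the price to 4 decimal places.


Answer: Price = V(0,0) = 22.0933

Derivation:
dt = T/N = 0.666667
u = exp(sigma*sqrt(dt)) = 1.618877; d = 1/u = 0.617712
p = (exp((r-q)*dt) - d) / (u - d) = 0.410891
Discount per step: exp(-r*dt) = 0.971740
Stock lattice S(k, i) with i counting down-moves:
  k=0: S(0,0) = 54.8400
  k=1: S(1,0) = 88.7792; S(1,1) = 33.8753
  k=2: S(2,0) = 143.7227; S(2,1) = 54.8400; S(2,2) = 20.9252
  k=3: S(3,0) = 232.6695; S(3,1) = 88.7792; S(3,2) = 33.8753; S(3,3) = 12.9257
Terminal payoffs V(N, i) = max(S_T - K, 0):
  V(3,0) = 182.219456; V(3,1) = 38.329240; V(3,2) = 0.000000; V(3,3) = 0.000000
Backward induction: V(k, i) = exp(-r*dt) * [p * V(k+1, i) + (1-p) * V(k+1, i+1)].
  V(2,0) = exp(-r*dt) * [p*182.219456 + (1-p)*38.329240] = 94.698411
  V(2,1) = exp(-r*dt) * [p*38.329240 + (1-p)*0.000000] = 15.304061
  V(2,2) = exp(-r*dt) * [p*0.000000 + (1-p)*0.000000] = 0.000000
  V(1,0) = exp(-r*dt) * [p*94.698411 + (1-p)*15.304061] = 46.572071
  V(1,1) = exp(-r*dt) * [p*15.304061 + (1-p)*0.000000] = 6.110590
  V(0,0) = exp(-r*dt) * [p*46.572071 + (1-p)*6.110590] = 22.093327


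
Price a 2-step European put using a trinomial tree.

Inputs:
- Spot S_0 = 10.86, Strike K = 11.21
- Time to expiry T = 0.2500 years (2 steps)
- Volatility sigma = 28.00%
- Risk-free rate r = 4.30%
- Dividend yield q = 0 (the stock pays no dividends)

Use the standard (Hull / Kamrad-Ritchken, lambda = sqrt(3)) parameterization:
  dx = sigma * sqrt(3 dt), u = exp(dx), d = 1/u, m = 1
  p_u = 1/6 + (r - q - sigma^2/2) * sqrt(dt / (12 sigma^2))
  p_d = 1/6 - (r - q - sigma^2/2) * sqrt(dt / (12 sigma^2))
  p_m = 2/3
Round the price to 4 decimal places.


Answer: Price = V(0,0) = 0.7172

Derivation:
dt = T/N = 0.125000; dx = sigma*sqrt(3*dt) = 0.171464
u = exp(dx) = 1.187042; d = 1/u = 0.842430
p_u = 0.168052, p_m = 0.666667, p_d = 0.165282
Discount per step: exp(-r*dt) = 0.994639
Stock lattice S(k, j) with j the centered position index:
  k=0: S(0,+0) = 10.8600
  k=1: S(1,-1) = 9.1488; S(1,+0) = 10.8600; S(1,+1) = 12.8913
  k=2: S(2,-2) = 7.7072; S(2,-1) = 9.1488; S(2,+0) = 10.8600; S(2,+1) = 12.8913; S(2,+2) = 15.3025
Terminal payoffs V(N, j) = max(K - S_T, 0):
  V(2,-2) = 3.502778; V(2,-1) = 2.061206; V(2,+0) = 0.350000; V(2,+1) = 0.000000; V(2,+2) = 0.000000
Backward induction: V(k, j) = exp(-r*dt) * [p_u * V(k+1, j+1) + p_m * V(k+1, j) + p_d * V(k+1, j-1)]
  V(1,-1) = exp(-r*dt) * [p_u*0.350000 + p_m*2.061206 + p_d*3.502778] = 2.001115
  V(1,+0) = exp(-r*dt) * [p_u*0.000000 + p_m*0.350000 + p_d*2.061206] = 0.570936
  V(1,+1) = exp(-r*dt) * [p_u*0.000000 + p_m*0.000000 + p_d*0.350000] = 0.057538
  V(0,+0) = exp(-r*dt) * [p_u*0.057538 + p_m*0.570936 + p_d*2.001115] = 0.717175


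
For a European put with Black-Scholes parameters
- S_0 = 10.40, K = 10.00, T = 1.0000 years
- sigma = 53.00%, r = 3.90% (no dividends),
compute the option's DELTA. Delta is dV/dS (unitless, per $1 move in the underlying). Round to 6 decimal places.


d1 = 0.4125862512; d2 = -0.1174137488
phi(d1) = 0.3663917215; exp(-qT) = 1.0000000000; exp(-rT) = 0.9617507091
N(-d1) = 0.3399548880
Delta = -exp(-qT) * N(-d1) = -1.0000000000 * 0.3399548880 = -0.339955

Answer: Delta = -0.339955


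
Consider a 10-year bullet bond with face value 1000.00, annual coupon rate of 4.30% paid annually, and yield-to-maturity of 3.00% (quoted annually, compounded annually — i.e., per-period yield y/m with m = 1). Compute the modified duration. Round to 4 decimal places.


Answer: Modified duration = 8.1881

Derivation:
Coupon per period c = face * coupon_rate / m = 43.000000
Periods per year m = 1; per-period yield y/m = 0.030000
Number of cashflows N = 10
Cashflows (t years, CF_t, discount factor 1/(1+y/m)^(m*t), PV):
  t = 1.0000: CF_t = 43.000000, DF = 0.970874, PV = 41.747573
  t = 2.0000: CF_t = 43.000000, DF = 0.942596, PV = 40.531624
  t = 3.0000: CF_t = 43.000000, DF = 0.915142, PV = 39.351091
  t = 4.0000: CF_t = 43.000000, DF = 0.888487, PV = 38.204943
  t = 5.0000: CF_t = 43.000000, DF = 0.862609, PV = 37.092178
  t = 6.0000: CF_t = 43.000000, DF = 0.837484, PV = 36.011823
  t = 7.0000: CF_t = 43.000000, DF = 0.813092, PV = 34.962935
  t = 8.0000: CF_t = 43.000000, DF = 0.789409, PV = 33.944597
  t = 9.0000: CF_t = 43.000000, DF = 0.766417, PV = 32.955919
  t = 10.0000: CF_t = 1043.000000, DF = 0.744094, PV = 776.089953
Price P = sum_t PV_t = 1110.892637
First compute Macaulay numerator sum_t t * PV_t:
  t * PV_t at t = 1.0000: 41.747573
  t * PV_t at t = 2.0000: 81.063248
  t * PV_t at t = 3.0000: 118.053274
  t * PV_t at t = 4.0000: 152.819772
  t * PV_t at t = 5.0000: 185.460889
  t * PV_t at t = 6.0000: 216.070938
  t * PV_t at t = 7.0000: 244.740545
  t * PV_t at t = 8.0000: 271.556777
  t * PV_t at t = 9.0000: 296.603275
  t * PV_t at t = 10.0000: 7760.899532
Macaulay duration D = 9369.015823 / 1110.892637 = 8.433773
Modified duration = D / (1 + y/m) = 8.433773 / (1 + 0.030000) = 8.188129


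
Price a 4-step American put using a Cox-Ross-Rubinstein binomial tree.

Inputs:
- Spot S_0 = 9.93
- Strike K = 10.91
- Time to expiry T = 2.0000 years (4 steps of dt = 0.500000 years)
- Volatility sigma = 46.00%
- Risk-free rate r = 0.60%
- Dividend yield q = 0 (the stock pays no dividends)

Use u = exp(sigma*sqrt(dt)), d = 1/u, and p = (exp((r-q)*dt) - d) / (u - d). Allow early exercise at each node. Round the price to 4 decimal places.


dt = T/N = 0.500000
u = exp(sigma*sqrt(dt)) = 1.384403; d = 1/u = 0.722333
p = (exp((r-q)*dt) - d) / (u - d) = 0.423930
Discount per step: exp(-r*dt) = 0.997004
Stock lattice S(k, i) with i counting down-moves:
  k=0: S(0,0) = 9.9300
  k=1: S(1,0) = 13.7471; S(1,1) = 7.1728
  k=2: S(2,0) = 19.0316; S(2,1) = 9.9300; S(2,2) = 5.1811
  k=3: S(3,0) = 26.3474; S(3,1) = 13.7471; S(3,2) = 7.1728; S(3,3) = 3.7425
  k=4: S(4,0) = 36.4754; S(4,1) = 19.0316; S(4,2) = 9.9300; S(4,3) = 5.1811; S(4,4) = 2.7033
Terminal payoffs V(N, i) = max(K - S_T, 0):
  V(4,0) = 0.000000; V(4,1) = 0.000000; V(4,2) = 0.980000; V(4,3) = 5.728875; V(4,4) = 8.206671
Backward induction: V(k, i) = exp(-r*dt) * [p * V(k+1, i) + (1-p) * V(k+1, i+1)]; then take max(V_cont, immediate exercise) for American.
  V(3,0) = exp(-r*dt) * [p*0.000000 + (1-p)*0.000000] = 0.000000; exercise = 0.000000; V(3,0) = max -> 0.000000
  V(3,1) = exp(-r*dt) * [p*0.000000 + (1-p)*0.980000] = 0.562857; exercise = 0.000000; V(3,1) = max -> 0.562857
  V(3,2) = exp(-r*dt) * [p*0.980000 + (1-p)*5.728875] = 3.704553; exercise = 3.737234; V(3,2) = max -> 3.737234
  V(3,3) = exp(-r*dt) * [p*5.728875 + (1-p)*8.206671] = 7.134822; exercise = 7.167503; V(3,3) = max -> 7.167503
  V(2,0) = exp(-r*dt) * [p*0.000000 + (1-p)*0.562857] = 0.323274; exercise = 0.000000; V(2,0) = max -> 0.323274
  V(2,1) = exp(-r*dt) * [p*0.562857 + (1-p)*3.737234] = 2.384356; exercise = 0.980000; V(2,1) = max -> 2.384356
  V(2,2) = exp(-r*dt) * [p*3.737234 + (1-p)*7.167503] = 5.696194; exercise = 5.728875; V(2,2) = max -> 5.728875
  V(1,0) = exp(-r*dt) * [p*0.323274 + (1-p)*2.384356] = 1.506076; exercise = 0.000000; V(1,0) = max -> 1.506076
  V(1,1) = exp(-r*dt) * [p*2.384356 + (1-p)*5.728875] = 4.298119; exercise = 3.737234; V(1,1) = max -> 4.298119
  V(0,0) = exp(-r*dt) * [p*1.506076 + (1-p)*4.298119] = 3.105158; exercise = 0.980000; V(0,0) = max -> 3.105158

Answer: Price = V(0,0) = 3.1052
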